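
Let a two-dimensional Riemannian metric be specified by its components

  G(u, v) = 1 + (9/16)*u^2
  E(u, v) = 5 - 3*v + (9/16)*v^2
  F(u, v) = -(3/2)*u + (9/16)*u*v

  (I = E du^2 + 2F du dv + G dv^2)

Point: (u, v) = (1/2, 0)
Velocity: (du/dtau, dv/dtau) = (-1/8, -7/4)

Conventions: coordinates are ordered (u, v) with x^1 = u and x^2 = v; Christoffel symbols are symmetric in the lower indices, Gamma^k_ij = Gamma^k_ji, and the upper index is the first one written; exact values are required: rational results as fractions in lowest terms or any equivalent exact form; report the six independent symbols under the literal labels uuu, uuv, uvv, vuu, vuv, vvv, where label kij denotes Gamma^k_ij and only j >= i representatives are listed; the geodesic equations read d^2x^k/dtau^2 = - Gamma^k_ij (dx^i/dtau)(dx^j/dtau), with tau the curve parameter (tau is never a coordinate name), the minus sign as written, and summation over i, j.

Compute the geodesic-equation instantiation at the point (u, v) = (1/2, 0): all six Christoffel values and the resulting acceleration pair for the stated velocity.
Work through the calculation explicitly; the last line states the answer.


E = 5, F = -3/4, G = 73/64 at the point
E_u = 0, E_v = -3, F_u = -3/2, F_v = 9/32, G_u = 9/16, G_v = 0
EG - F^2 = 329/64;  g^inv = (64/329) * [[73/64, 3/4], [3/4, 5]]
first-kind symbols [ij,l] = (1/2)(d_i g_jl + d_j g_il - d_l g_ij): [uu,u] = E_u/2 = 0, [uu,v] = F_u - E_v/2 = 0, [uv,u] = E_v/2 = -3/2, [uv,v] = G_u/2 = 9/32, [vv,u] = F_v - G_u/2 = 0, [vv,v] = G_v/2 = 0
Gamma^u_ij = (G*[ij,u] - F*[ij,v])/(EG - F^2), Gamma^v_ij = (E*[ij,v] - F*[ij,u])/(EG - F^2)
Gamma_uuu = 0, Gamma_uuv = -96/329, Gamma_uvv = 0, Gamma_vuu = 0, Gamma_vuv = 18/329, Gamma_vvv = 0
d^2u/dtau^2 = -(Gamma_uuu*(-1/8)^2 + 2*Gamma_uuv*(-1/8)*(-7/4) + Gamma_uvv*(-7/4)^2) = 6/47
d^2v/dtau^2 = -(Gamma_vuu*(-1/8)^2 + 2*Gamma_vuv*(-1/8)*(-7/4) + Gamma_vvv*(-7/4)^2) = -9/376

Answer: Gamma_uuu = 0, Gamma_uuv = -96/329, Gamma_uvv = 0, Gamma_vuu = 0, Gamma_vuv = 18/329, Gamma_vvv = 0; accelerations (d^2u/dtau^2, d^2v/dtau^2) = (6/47, -9/376)


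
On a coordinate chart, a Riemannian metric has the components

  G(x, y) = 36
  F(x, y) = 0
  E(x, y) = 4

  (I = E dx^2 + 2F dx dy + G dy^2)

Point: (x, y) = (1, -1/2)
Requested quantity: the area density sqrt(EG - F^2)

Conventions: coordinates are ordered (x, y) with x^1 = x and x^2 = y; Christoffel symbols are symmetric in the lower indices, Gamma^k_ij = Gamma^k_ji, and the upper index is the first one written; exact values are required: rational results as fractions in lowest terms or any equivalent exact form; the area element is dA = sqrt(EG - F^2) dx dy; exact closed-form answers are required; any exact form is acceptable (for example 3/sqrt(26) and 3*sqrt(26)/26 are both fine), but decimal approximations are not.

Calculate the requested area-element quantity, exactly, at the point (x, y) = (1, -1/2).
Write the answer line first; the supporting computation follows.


Answer: sqrt(EG - F^2) = 12

E = 4, F = 0, G = 36; EG - F^2 = 144


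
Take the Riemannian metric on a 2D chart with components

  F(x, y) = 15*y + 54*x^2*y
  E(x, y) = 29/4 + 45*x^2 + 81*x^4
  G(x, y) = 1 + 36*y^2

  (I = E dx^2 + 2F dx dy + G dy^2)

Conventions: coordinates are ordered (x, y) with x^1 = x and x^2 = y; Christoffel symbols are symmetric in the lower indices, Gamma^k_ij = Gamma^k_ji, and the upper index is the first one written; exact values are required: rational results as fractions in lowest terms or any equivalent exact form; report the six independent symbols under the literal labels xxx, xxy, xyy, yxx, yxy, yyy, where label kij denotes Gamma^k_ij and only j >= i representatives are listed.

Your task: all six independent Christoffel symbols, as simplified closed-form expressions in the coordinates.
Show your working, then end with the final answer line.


E = 29/4 + 45*x^2 + 81*x^4; F = 15*y + 54*x^2*y; G = 1 + 36*y^2
Gamma^k_ij = (1/2) g^{kl} (d_i g_jl + d_j g_il - d_l g_ij), with g^inv = (1/(EG-F^2)) [[G, -F], [-F, E]]
first partials: E_x = 90*x + 324*x^3, E_y = 0, F_x = 108*x*y, F_y = 15 + 54*x^2, G_x = 0, G_y = 72*y
D = EG - F^2 = 29/4 + 36*y^2 + 45*x^2 + 81*x^4
expanded: Gamma^x_xx = (G E_x - 2F F_x + F E_y)/(2D), Gamma^x_xy = (G E_y - F G_x)/(2D), Gamma^x_yy = (2G F_y - G G_x - F G_y)/(2D), Gamma^y_xx = (2E F_x - E E_y - F E_x)/(2D), Gamma^y_xy = (E G_x - F E_y)/(2D), Gamma^y_yy = (E G_y - 2F F_y + F G_x)/(2D); substitute and cancel common factors

Answer: Gamma_xxx = (648*x^3 + 180*x)/(324*x^4 + 180*x^2 + 144*y^2 + 29), Gamma_xxy = 0, Gamma_xyy = (216*x^2 + 60)/(324*x^4 + 180*x^2 + 144*y^2 + 29), Gamma_yxx = 432*x*y/(324*x^4 + 180*x^2 + 144*y^2 + 29), Gamma_yxy = 0, Gamma_yyy = 144*y/(324*x^4 + 180*x^2 + 144*y^2 + 29)


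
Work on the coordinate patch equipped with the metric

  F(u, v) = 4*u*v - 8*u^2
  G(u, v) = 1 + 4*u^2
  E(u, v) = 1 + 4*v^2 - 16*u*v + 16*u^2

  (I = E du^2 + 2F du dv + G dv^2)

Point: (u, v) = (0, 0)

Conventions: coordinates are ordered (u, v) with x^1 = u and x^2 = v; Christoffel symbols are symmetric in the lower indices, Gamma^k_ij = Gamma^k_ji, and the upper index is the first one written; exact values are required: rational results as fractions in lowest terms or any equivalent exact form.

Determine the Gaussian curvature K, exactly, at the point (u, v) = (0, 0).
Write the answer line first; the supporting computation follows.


Answer: K = -4

E = 1, F = 0, G = 1, EG - F^2 = 1 at the point
E_u = 0, E_v = 0, F_u = 0, F_v = 0, G_u = 0, G_v = 0
E_vv = 8, F_uv = 4, G_uu = 8
Apply the Brioschi formula K = (det M1 - det M2)/(EG - F^2)^2 over the derivative matrices of E, F, G.
M1 = [[-E_vv/2 + F_uv - G_uu/2, E_u/2, F_u - E_v/2], [F_v - G_u/2, E, F], [G_v/2, F, G]] = [[-4, 0, 0], [0, 1, 0], [0, 0, 1]]; det M1 = -4
M2 = [[0, E_v/2, G_u/2], [E_v/2, E, F], [G_u/2, F, G]] = [[0, 0, 0], [0, 1, 0], [0, 0, 1]]; det M2 = 0
det M1 - det M2 = -4; K = -4 / (1)^2 = -4


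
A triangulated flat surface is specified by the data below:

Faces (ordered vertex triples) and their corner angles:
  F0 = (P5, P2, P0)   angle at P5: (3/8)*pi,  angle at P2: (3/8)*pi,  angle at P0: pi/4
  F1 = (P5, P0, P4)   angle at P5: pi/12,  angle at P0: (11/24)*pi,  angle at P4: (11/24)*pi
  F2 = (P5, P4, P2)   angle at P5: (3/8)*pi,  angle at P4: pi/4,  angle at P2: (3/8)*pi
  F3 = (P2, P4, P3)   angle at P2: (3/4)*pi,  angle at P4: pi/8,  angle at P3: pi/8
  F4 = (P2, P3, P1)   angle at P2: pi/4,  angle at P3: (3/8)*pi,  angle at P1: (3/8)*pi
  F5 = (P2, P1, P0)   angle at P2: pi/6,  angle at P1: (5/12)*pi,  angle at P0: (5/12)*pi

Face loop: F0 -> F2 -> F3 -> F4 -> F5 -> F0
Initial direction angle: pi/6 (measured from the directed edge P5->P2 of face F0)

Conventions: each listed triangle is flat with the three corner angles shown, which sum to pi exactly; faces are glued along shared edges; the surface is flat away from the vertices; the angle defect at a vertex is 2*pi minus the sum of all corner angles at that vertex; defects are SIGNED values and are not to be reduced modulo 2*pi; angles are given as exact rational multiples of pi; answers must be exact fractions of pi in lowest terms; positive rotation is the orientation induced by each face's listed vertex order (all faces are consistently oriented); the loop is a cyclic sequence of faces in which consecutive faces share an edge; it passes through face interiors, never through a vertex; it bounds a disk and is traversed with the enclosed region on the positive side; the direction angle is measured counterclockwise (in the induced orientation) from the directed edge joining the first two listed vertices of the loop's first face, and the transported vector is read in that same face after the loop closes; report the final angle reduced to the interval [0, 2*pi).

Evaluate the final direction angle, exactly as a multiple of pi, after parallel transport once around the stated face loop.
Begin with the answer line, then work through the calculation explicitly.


Answer: final direction angle = pi/4

enclosed vertex P2: corner angles sum to (23/12)*pi, defect = 2*pi - (23/12)*pi = pi/12
transport around the loop rotates by the sum of enclosed defects; add to the initial angle mod 2*pi
final angle = pi/6 + pi/12 = pi/4 (mod 2*pi)


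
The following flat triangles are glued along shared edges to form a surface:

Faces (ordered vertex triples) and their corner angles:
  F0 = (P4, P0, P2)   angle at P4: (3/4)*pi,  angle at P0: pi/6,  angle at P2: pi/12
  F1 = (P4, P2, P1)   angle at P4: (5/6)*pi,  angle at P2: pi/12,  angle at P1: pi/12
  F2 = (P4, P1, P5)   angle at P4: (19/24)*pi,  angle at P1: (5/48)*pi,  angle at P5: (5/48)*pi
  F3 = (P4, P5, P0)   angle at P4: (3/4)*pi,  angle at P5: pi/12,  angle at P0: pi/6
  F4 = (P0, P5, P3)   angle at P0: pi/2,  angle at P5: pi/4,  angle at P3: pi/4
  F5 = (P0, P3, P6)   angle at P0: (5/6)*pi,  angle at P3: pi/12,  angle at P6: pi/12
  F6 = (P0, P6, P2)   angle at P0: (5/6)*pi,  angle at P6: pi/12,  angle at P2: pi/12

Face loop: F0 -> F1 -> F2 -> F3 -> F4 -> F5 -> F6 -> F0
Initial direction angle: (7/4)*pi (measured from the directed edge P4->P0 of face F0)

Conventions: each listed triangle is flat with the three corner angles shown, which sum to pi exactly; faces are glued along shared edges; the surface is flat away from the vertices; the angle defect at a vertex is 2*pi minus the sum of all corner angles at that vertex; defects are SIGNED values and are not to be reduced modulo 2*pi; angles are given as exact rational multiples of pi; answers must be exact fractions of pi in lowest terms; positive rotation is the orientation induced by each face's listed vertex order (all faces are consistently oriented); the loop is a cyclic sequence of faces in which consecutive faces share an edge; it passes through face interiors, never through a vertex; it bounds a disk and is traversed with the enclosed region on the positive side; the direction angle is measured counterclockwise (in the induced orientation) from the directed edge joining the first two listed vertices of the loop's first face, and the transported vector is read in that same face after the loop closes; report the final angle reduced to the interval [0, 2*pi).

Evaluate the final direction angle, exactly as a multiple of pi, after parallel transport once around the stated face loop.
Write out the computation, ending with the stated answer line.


enclosed vertex P0: corner angles sum to (5/2)*pi, defect = 2*pi - (5/2)*pi = -pi/2
enclosed vertex P4: corner angles sum to (25/8)*pi, defect = 2*pi - (25/8)*pi = (-9/8)*pi
summing the enclosed defects onto the initial angle, mod 2*pi in the induced orientation:
final angle = (7/4)*pi - (13/8)*pi = pi/8 (mod 2*pi)

Answer: final direction angle = pi/8


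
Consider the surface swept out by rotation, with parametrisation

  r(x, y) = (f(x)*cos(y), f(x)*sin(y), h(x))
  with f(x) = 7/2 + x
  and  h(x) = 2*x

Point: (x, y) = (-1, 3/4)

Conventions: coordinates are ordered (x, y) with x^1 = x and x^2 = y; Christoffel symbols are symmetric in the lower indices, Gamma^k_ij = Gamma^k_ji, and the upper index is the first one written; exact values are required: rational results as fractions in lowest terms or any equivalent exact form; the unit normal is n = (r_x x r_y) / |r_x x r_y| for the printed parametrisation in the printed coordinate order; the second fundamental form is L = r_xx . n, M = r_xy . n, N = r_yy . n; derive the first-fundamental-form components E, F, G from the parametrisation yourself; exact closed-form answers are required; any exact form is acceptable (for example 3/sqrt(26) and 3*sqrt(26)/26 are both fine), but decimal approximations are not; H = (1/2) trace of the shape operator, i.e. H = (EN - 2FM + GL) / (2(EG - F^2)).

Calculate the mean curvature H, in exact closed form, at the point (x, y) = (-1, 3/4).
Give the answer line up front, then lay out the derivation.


Answer: H = 2*sqrt(5)/25

f = 5/2, f' = 1, f'' = 0, h' = 2, h'' = 0
E = 5, F = 0, G = 25/4; answer radicand W^2 = 5
unnormalised second-form numerators: l = 0, m = 0, n = 5; L = l/sqrt(5), and similarly M = m/sqrt(W^2), N = n/sqrt(W^2)
H = (E*n - 2*F*m + G*l) / (2*(EG - F^2)*sqrt(W^2)); E*n - 2*F*m + G*l = 25, EG - F^2 = 125/4, so H = (2/5)/sqrt(5)


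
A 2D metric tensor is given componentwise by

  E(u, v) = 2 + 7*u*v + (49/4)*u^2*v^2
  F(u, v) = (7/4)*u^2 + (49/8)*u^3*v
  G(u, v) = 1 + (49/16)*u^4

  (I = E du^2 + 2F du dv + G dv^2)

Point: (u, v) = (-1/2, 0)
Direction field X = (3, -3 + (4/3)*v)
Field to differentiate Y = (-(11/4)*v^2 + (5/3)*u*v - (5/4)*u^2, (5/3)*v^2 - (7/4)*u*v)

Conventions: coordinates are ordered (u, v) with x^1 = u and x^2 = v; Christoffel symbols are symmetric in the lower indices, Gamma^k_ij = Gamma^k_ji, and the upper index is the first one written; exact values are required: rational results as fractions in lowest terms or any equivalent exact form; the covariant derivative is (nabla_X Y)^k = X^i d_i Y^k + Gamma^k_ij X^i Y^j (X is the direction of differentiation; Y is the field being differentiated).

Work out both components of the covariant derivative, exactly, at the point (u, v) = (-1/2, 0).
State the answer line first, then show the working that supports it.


Answer: (nabla_X Y)^u = 4115/748, (nabla_X Y)^v = -4417/1496

E = 2, F = 7/16, G = 305/256 at the point
E_u = 0, E_v = -7/2, F_u = -7/4, F_v = -49/64, G_u = -49/32, G_v = 0
EG - F^2 = 561/256;  g^inv = (256/561) * [[305/256, -7/16], [-7/16, 2]]
first-kind symbols [ij,l] = (1/2)(d_i g_jl + d_j g_il - d_l g_ij): [uu,u] = E_u/2 = 0, [uu,v] = F_u - E_v/2 = 0, [uv,u] = E_v/2 = -7/4, [uv,v] = G_u/2 = -49/64, [vv,u] = F_v - G_u/2 = 0, [vv,v] = G_v/2 = 0
Gamma^u_ij = (G*[ij,u] - F*[ij,v])/(EG - F^2), Gamma^v_ij = (E*[ij,v] - F*[ij,u])/(EG - F^2)
Gamma_uuu = 0, Gamma_uuv = -448/561, Gamma_uvv = 0, Gamma_vuu = 0, Gamma_vuv = -196/561, Gamma_vvv = 0
X = (3, -3), Y = (-5/16, 0) at the point


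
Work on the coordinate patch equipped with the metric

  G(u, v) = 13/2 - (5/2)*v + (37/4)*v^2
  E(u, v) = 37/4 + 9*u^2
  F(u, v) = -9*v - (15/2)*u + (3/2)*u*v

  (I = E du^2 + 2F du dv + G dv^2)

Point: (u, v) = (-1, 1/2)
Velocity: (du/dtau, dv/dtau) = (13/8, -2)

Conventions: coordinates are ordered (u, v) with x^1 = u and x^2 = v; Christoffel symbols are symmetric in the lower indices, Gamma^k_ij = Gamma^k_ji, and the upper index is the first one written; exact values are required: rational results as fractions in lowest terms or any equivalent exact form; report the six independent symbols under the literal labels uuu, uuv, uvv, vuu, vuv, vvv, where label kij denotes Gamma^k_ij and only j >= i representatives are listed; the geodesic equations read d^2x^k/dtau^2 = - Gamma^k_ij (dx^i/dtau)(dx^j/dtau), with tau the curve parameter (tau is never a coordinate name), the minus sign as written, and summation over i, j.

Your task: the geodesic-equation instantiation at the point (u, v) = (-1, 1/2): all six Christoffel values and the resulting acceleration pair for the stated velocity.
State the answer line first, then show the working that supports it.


Answer: Gamma_uuu = -3384/8509, Gamma_uuv = 0, Gamma_uvv = -5568/8509, Gamma_vuu = -6588/8509, Gamma_vuv = 0, Gamma_vvv = 5454/8509; accelerations (d^2u/dtau^2, d^2v/dtau^2) = (249663/68072, -70713/136144)

E = 73/4, F = 9/4, G = 121/16 at the point
E_u = -18, E_v = 0, F_u = -27/4, F_v = -21/2, G_u = 0, G_v = 27/4
EG - F^2 = 8509/64;  g^inv = (64/8509) * [[121/16, -9/4], [-9/4, 73/4]]
first-kind symbols [ij,l] = (1/2)(d_i g_jl + d_j g_il - d_l g_ij): [uu,u] = E_u/2 = -9, [uu,v] = F_u - E_v/2 = -27/4, [uv,u] = E_v/2 = 0, [uv,v] = G_u/2 = 0, [vv,u] = F_v - G_u/2 = -21/2, [vv,v] = G_v/2 = 27/8
Gamma^u_ij = (G*[ij,u] - F*[ij,v])/(EG - F^2), Gamma^v_ij = (E*[ij,v] - F*[ij,u])/(EG - F^2)
Gamma_uuu = -3384/8509, Gamma_uuv = 0, Gamma_uvv = -5568/8509, Gamma_vuu = -6588/8509, Gamma_vuv = 0, Gamma_vvv = 5454/8509
d^2u/dtau^2 = -(Gamma_uuu*(13/8)^2 + 2*Gamma_uuv*(13/8)*(-2) + Gamma_uvv*(-2)^2) = 249663/68072
d^2v/dtau^2 = -(Gamma_vuu*(13/8)^2 + 2*Gamma_vuv*(13/8)*(-2) + Gamma_vvv*(-2)^2) = -70713/136144


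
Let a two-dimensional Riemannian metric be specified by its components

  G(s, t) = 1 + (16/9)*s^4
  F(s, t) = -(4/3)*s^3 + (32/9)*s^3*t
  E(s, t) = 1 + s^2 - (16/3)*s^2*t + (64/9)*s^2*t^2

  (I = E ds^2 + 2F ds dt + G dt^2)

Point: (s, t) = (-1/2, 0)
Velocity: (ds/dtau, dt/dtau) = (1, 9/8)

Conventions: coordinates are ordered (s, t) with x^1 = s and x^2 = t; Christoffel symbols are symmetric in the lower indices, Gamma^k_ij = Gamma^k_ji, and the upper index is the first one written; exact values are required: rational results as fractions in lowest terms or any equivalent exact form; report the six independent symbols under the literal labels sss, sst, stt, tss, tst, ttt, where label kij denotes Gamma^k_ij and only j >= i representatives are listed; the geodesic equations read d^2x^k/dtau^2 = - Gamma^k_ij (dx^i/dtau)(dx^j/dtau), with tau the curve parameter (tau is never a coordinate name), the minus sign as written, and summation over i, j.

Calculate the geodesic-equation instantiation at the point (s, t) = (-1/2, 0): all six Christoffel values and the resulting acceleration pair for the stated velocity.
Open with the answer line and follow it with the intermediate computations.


Answer: Gamma_sss = -18/49, Gamma_sst = -24/49, Gamma_stt = 0, Gamma_tss = -12/49, Gamma_tst = -16/49, Gamma_ttt = 0; accelerations (d^2s/dtau^2, d^2t/dtau^2) = (72/49, 48/49)

E = 5/4, F = 1/6, G = 10/9 at the point
E_s = -1, E_t = -4/3, F_s = -1, F_t = -4/9, G_s = -8/9, G_t = 0
EG - F^2 = 49/36;  g^inv = (36/49) * [[10/9, -1/6], [-1/6, 5/4]]
first-kind symbols [ij,l] = (1/2)(d_i g_jl + d_j g_il - d_l g_ij): [ss,s] = E_s/2 = -1/2, [ss,t] = F_s - E_t/2 = -1/3, [st,s] = E_t/2 = -2/3, [st,t] = G_s/2 = -4/9, [tt,s] = F_t - G_s/2 = 0, [tt,t] = G_t/2 = 0
Gamma^s_ij = (G*[ij,s] - F*[ij,t])/(EG - F^2), Gamma^t_ij = (E*[ij,t] - F*[ij,s])/(EG - F^2)
Gamma_sss = -18/49, Gamma_sst = -24/49, Gamma_stt = 0, Gamma_tss = -12/49, Gamma_tst = -16/49, Gamma_ttt = 0
d^2s/dtau^2 = -(Gamma_sss*(1)^2 + 2*Gamma_sst*(1)*(9/8) + Gamma_stt*(9/8)^2) = 72/49
d^2t/dtau^2 = -(Gamma_tss*(1)^2 + 2*Gamma_tst*(1)*(9/8) + Gamma_ttt*(9/8)^2) = 48/49


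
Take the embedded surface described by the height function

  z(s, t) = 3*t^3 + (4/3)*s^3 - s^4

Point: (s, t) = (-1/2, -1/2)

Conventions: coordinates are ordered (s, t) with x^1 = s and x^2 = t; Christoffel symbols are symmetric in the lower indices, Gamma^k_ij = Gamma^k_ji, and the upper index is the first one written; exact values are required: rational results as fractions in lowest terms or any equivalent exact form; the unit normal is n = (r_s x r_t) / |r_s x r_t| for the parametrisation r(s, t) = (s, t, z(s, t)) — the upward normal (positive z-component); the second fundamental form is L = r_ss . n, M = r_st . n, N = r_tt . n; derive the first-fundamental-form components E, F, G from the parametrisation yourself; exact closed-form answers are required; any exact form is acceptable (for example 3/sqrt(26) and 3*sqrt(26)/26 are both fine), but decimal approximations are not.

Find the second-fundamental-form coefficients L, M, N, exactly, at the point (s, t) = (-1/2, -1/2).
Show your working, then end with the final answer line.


z_s = 3/2, z_t = 9/4, z_ss = -7, z_st = 0, z_tt = -9
E = 13/4, F = 27/8, G = 97/16; answer radicand W^2 = 133/16
unnormalised second-form numerators: l = -7, m = 0, n = -9; L = l/sqrt(133/16), and similarly M = m/sqrt(W^2), N = n/sqrt(W^2)

Answer: L = -4*sqrt(133)/19, M = 0, N = -36*sqrt(133)/133


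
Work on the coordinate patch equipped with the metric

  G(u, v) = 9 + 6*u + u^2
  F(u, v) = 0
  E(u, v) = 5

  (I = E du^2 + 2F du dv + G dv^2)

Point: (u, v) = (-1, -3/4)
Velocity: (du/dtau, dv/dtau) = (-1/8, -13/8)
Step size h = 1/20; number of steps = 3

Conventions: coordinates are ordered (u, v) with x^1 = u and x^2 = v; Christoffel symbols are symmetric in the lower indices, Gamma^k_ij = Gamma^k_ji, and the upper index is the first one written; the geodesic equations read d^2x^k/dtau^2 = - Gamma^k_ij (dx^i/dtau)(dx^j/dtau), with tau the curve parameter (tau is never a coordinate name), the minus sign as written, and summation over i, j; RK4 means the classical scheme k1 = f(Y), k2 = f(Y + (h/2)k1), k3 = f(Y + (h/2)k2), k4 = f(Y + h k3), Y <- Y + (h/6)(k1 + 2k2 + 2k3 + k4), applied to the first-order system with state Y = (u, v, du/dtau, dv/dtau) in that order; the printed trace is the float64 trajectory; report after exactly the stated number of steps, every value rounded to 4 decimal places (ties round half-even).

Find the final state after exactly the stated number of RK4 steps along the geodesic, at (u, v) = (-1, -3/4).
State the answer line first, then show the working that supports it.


Answer: u = -1.0068, v = -0.9951, du/dtau = 0.0347, dv/dtau = -1.6361

f(Y) = (du/dtau, dv/dtau, -Gamma^u_ij Y'^i Y'^j, -Gamma^v_ij Y'^i Y'^j) with the Gammas evaluated at the stage position; h = 0.050000; intermediate values shown to 6 dp
step 0: u = -1.0000, v = -0.7500, du/dtau = -0.1250, dv/dtau = -1.6250
step 1:
  k1: at (u, v) = (-1.000000, -0.750000), (du/dtau, dv/dtau) = (-0.125000, -1.625000); Gamma_uuu = 0.000000, Gamma_uuv = 0.000000, Gamma_uvv = -0.400000, Gamma_vuu = 0.000000, Gamma_vuv = 0.500000, Gamma_vvv = 0.000000; k1 = (-0.125000, -1.625000, 1.056250, -0.203125)
  k2: at (u, v) = (-1.003125, -0.790625), (du/dtau, dv/dtau) = (-0.098594, -1.630078); Gamma_uuu = 0.000000, Gamma_uuv = 0.000000, Gamma_uvv = -0.399375, Gamma_vuu = 0.000000, Gamma_vuv = 0.500782, Gamma_vvv = 0.000000; k2 = (-0.098594, -1.630078, 1.061201, -0.160967)
  k3: at (u, v) = (-1.002465, -0.790752), (du/dtau, dv/dtau) = (-0.098470, -1.629024); Gamma_uuu = 0.000000, Gamma_uuv = 0.000000, Gamma_uvv = -0.399507, Gamma_vuu = 0.000000, Gamma_vuv = 0.500617, Gamma_vvv = 0.000000; k3 = (-0.098470, -1.629024, 1.060180, -0.160608)
  k4: at (u, v) = (-1.004923, -0.831451), (du/dtau, dv/dtau) = (-0.071991, -1.633030); Gamma_uuu = 0.000000, Gamma_uuv = 0.000000, Gamma_uvv = -0.399015, Gamma_vuu = 0.000000, Gamma_vuv = 0.501234, Gamma_vvv = 0.000000; k4 = (-0.071991, -1.633030, 1.064089, -0.117854)
  Y <- Y + (h/6)(k1 + 2k2 + 2k3 + k4): u = -1.0049, v = -0.8315, du/dtau = -0.0720, dv/dtau = -1.6330
step 2:
  k1: at (u, v) = (-1.004926, -0.831469), (du/dtau, dv/dtau) = (-0.071974, -1.633034); Gamma_uuu = 0.000000, Gamma_uuv = 0.000000, Gamma_uvv = -0.399015, Gamma_vuu = 0.000000, Gamma_vuv = 0.501235, Gamma_vvv = 0.000000; k1 = (-0.071974, -1.633034, 1.064093, -0.117826)
  k2: at (u, v) = (-1.006725, -0.872294), (du/dtau, dv/dtau) = (-0.045372, -1.635980); Gamma_uuu = 0.000000, Gamma_uuv = 0.000000, Gamma_uvv = -0.398655, Gamma_vuu = 0.000000, Gamma_vuv = 0.501687, Gamma_vvv = 0.000000; k2 = (-0.045372, -1.635980, 1.066972, -0.074478)
  k3: at (u, v) = (-1.006060, -0.872368), (du/dtau, dv/dtau) = (-0.045300, -1.634896); Gamma_uuu = 0.000000, Gamma_uuv = 0.000000, Gamma_uvv = -0.398788, Gamma_vuu = 0.000000, Gamma_vuv = 0.501520, Gamma_vvv = 0.000000; k3 = (-0.045300, -1.634896, 1.065915, -0.074286)
  k4: at (u, v) = (-1.007191, -0.913213), (du/dtau, dv/dtau) = (-0.018678, -1.636749); Gamma_uuu = 0.000000, Gamma_uuv = 0.000000, Gamma_uvv = -0.398562, Gamma_vuu = 0.000000, Gamma_vuv = 0.501804, Gamma_vvv = 0.000000; k4 = (-0.018678, -1.636749, 1.067726, -0.030682)
  Y <- Y + (h/6)(k1 + 2k2 + 2k3 + k4): u = -1.0072, v = -0.9132, du/dtau = -0.0187, dv/dtau = -1.6368
step 3:
  k1: at (u, v) = (-1.007193, -0.913231), (du/dtau, dv/dtau) = (-0.018661, -1.636751); Gamma_uuu = 0.000000, Gamma_uuv = 0.000000, Gamma_uvv = -0.398561, Gamma_vuu = 0.000000, Gamma_vuv = 0.501805, Gamma_vvv = 0.000000; k1 = (-0.018661, -1.636751, 1.067728, -0.030653)
  k2: at (u, v) = (-1.007659, -0.954150), (du/dtau, dv/dtau) = (0.008032, -1.637518); Gamma_uuu = 0.000000, Gamma_uuv = 0.000000, Gamma_uvv = -0.398468, Gamma_vuu = 0.000000, Gamma_vuv = 0.501922, Gamma_vvv = 0.000000; k2 = (0.008032, -1.637518, 1.068478, 0.013204)
  k3: at (u, v) = (-1.006992, -0.954169), (du/dtau, dv/dtau) = (0.008051, -1.636421); Gamma_uuu = 0.000000, Gamma_uuv = 0.000000, Gamma_uvv = -0.398602, Gamma_vuu = 0.000000, Gamma_vuv = 0.501754, Gamma_vvv = 0.000000; k3 = (0.008051, -1.636421, 1.067405, 0.013221)
  k4: at (u, v) = (-1.006790, -0.995052), (du/dtau, dv/dtau) = (0.034709, -1.636090); Gamma_uuu = 0.000000, Gamma_uuv = 0.000000, Gamma_uvv = -0.398642, Gamma_vuu = 0.000000, Gamma_vuv = 0.501703, Gamma_vvv = 0.000000; k4 = (0.034709, -1.636090, 1.067081, 0.056981)
  Y <- Y + (h/6)(k1 + 2k2 + 2k3 + k4): u = -1.0068, v = -0.9951, du/dtau = 0.0347, dv/dtau = -1.6361


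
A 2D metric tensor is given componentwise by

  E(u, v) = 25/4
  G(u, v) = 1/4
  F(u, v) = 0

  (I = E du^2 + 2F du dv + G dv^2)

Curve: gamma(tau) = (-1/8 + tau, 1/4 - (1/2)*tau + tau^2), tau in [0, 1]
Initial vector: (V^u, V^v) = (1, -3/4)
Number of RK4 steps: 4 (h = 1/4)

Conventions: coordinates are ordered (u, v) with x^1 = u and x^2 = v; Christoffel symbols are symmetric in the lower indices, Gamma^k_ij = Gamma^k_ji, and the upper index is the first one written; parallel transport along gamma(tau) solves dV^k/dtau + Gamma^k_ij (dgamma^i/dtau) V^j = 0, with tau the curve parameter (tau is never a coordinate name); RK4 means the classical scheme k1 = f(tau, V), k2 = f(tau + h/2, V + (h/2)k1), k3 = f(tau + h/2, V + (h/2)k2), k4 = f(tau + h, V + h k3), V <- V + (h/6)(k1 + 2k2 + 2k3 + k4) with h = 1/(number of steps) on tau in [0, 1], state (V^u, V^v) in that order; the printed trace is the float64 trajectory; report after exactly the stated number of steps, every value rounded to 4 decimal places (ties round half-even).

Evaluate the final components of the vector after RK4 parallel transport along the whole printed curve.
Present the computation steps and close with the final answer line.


gamma'(tau) = (1, -1/2 + 2*tau); f(tau, V)^k = -Gamma^k_ij(gamma(tau)) gamma'^i(tau) V^j; h = 1/4; intermediate values shown to 6 dp
curve data and Christoffel symbols at the stage parameters:
  tau = 0.000000: gamma = (-0.125000, 0.250000), gamma' = (1.000000, -0.500000); Gamma_uuu = 0.000000, Gamma_uuv = 0.000000, Gamma_uvv = 0.000000, Gamma_vuu = 0.000000, Gamma_vuv = 0.000000, Gamma_vvv = 0.000000
  tau = 0.125000: gamma = (0.000000, 0.203125), gamma' = (1.000000, -0.250000); Gamma_uuu = 0.000000, Gamma_uuv = 0.000000, Gamma_uvv = 0.000000, Gamma_vuu = 0.000000, Gamma_vuv = 0.000000, Gamma_vvv = 0.000000
  tau = 0.250000: gamma = (0.125000, 0.187500), gamma' = (1.000000, 0.000000); Gamma_uuu = 0.000000, Gamma_uuv = 0.000000, Gamma_uvv = 0.000000, Gamma_vuu = 0.000000, Gamma_vuv = 0.000000, Gamma_vvv = 0.000000
  tau = 0.375000: gamma = (0.250000, 0.203125), gamma' = (1.000000, 0.250000); Gamma_uuu = 0.000000, Gamma_uuv = 0.000000, Gamma_uvv = 0.000000, Gamma_vuu = 0.000000, Gamma_vuv = 0.000000, Gamma_vvv = 0.000000
  tau = 0.500000: gamma = (0.375000, 0.250000), gamma' = (1.000000, 0.500000); Gamma_uuu = 0.000000, Gamma_uuv = 0.000000, Gamma_uvv = 0.000000, Gamma_vuu = 0.000000, Gamma_vuv = 0.000000, Gamma_vvv = 0.000000
  tau = 0.625000: gamma = (0.500000, 0.328125), gamma' = (1.000000, 0.750000); Gamma_uuu = 0.000000, Gamma_uuv = 0.000000, Gamma_uvv = 0.000000, Gamma_vuu = 0.000000, Gamma_vuv = 0.000000, Gamma_vvv = 0.000000
  tau = 0.750000: gamma = (0.625000, 0.437500), gamma' = (1.000000, 1.000000); Gamma_uuu = 0.000000, Gamma_uuv = 0.000000, Gamma_uvv = 0.000000, Gamma_vuu = 0.000000, Gamma_vuv = 0.000000, Gamma_vvv = 0.000000
  tau = 0.875000: gamma = (0.750000, 0.578125), gamma' = (1.000000, 1.250000); Gamma_uuu = 0.000000, Gamma_uuv = 0.000000, Gamma_uvv = 0.000000, Gamma_vuu = 0.000000, Gamma_vuv = 0.000000, Gamma_vvv = 0.000000
  tau = 1.000000: gamma = (0.875000, 0.750000), gamma' = (1.000000, 1.500000); Gamma_uuu = 0.000000, Gamma_uuv = 0.000000, Gamma_uvv = 0.000000, Gamma_vuu = 0.000000, Gamma_vuv = 0.000000, Gamma_vvv = 0.000000
step 0: V^u = 1.0000, V^v = -0.7500
step 1: k1 = (0.000000, 0.000000), k2 = (0.000000, 0.000000), k3 = (0.000000, 0.000000), k4 = (0.000000, 0.000000); V <- V + (h/6)(k1 + 2k2 + 2k3 + k4): V^u = 1.0000, V^v = -0.7500
step 2: k1 = (0.000000, 0.000000), k2 = (0.000000, 0.000000), k3 = (0.000000, 0.000000), k4 = (0.000000, 0.000000); V <- V + (h/6)(k1 + 2k2 + 2k3 + k4): V^u = 1.0000, V^v = -0.7500
step 3: k1 = (0.000000, 0.000000), k2 = (0.000000, 0.000000), k3 = (0.000000, 0.000000), k4 = (0.000000, 0.000000); V <- V + (h/6)(k1 + 2k2 + 2k3 + k4): V^u = 1.0000, V^v = -0.7500
step 4: k1 = (0.000000, 0.000000), k2 = (0.000000, 0.000000), k3 = (0.000000, 0.000000), k4 = (0.000000, 0.000000); V <- V + (h/6)(k1 + 2k2 + 2k3 + k4): V^u = 1.0000, V^v = -0.7500

Answer: V^u = 1.0000, V^v = -0.7500


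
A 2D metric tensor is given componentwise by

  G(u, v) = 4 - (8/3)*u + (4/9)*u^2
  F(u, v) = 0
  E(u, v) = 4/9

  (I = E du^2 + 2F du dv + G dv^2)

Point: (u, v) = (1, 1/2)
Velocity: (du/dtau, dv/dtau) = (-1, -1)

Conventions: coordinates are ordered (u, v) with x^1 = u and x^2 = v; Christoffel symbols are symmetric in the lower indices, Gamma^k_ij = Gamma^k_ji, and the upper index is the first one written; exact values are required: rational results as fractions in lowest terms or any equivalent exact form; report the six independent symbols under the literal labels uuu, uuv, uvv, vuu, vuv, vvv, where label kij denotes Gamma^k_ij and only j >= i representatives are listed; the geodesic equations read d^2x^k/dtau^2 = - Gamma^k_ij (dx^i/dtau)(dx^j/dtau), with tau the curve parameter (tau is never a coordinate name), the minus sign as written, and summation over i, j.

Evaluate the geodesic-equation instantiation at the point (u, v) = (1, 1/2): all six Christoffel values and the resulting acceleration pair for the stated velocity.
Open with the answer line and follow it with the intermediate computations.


Answer: Gamma_uuu = 0, Gamma_uuv = 0, Gamma_uvv = 2, Gamma_vuu = 0, Gamma_vuv = -1/2, Gamma_vvv = 0; accelerations (d^2u/dtau^2, d^2v/dtau^2) = (-2, 1)

E = 4/9, F = 0, G = 16/9 at the point
E_u = 0, E_v = 0, F_u = 0, F_v = 0, G_u = -16/9, G_v = 0
EG - F^2 = 64/81;  g^inv = (81/64) * [[16/9, 0], [0, 4/9]]
first-kind symbols [ij,l] = (1/2)(d_i g_jl + d_j g_il - d_l g_ij): [uu,u] = E_u/2 = 0, [uu,v] = F_u - E_v/2 = 0, [uv,u] = E_v/2 = 0, [uv,v] = G_u/2 = -8/9, [vv,u] = F_v - G_u/2 = 8/9, [vv,v] = G_v/2 = 0
Gamma^u_ij = (G*[ij,u] - F*[ij,v])/(EG - F^2), Gamma^v_ij = (E*[ij,v] - F*[ij,u])/(EG - F^2)
Gamma_uuu = 0, Gamma_uuv = 0, Gamma_uvv = 2, Gamma_vuu = 0, Gamma_vuv = -1/2, Gamma_vvv = 0
d^2u/dtau^2 = -(Gamma_uuu*(-1)^2 + 2*Gamma_uuv*(-1)*(-1) + Gamma_uvv*(-1)^2) = -2
d^2v/dtau^2 = -(Gamma_vuu*(-1)^2 + 2*Gamma_vuv*(-1)*(-1) + Gamma_vvv*(-1)^2) = 1


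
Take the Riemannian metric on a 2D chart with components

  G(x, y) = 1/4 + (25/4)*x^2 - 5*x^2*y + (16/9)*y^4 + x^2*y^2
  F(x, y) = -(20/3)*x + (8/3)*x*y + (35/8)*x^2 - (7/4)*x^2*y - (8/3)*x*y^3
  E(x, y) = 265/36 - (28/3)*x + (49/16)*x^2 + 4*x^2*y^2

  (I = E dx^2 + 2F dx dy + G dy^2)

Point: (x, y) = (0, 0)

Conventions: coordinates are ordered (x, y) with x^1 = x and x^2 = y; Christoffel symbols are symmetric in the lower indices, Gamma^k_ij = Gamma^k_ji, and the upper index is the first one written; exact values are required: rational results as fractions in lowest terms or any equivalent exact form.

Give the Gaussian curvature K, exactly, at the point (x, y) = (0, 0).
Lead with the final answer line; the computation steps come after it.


Answer: K = -516/265

E = 265/36, F = 0, G = 1/4, EG - F^2 = 265/144 at the point
E_x = -28/3, E_y = 0, F_x = -20/3, F_y = 0, G_x = 0, G_y = 0
E_yy = 0, F_xy = 8/3, G_xx = 25/2
Evaluate Brioschi's two determinant matrices M1, M2 and divide by (EG - F^2)^2.
M1 = [[-E_yy/2 + F_xy - G_xx/2, E_x/2, F_x - E_y/2], [F_y - G_x/2, E, F], [G_y/2, F, G]] = [[-43/12, -14/3, -20/3], [0, 265/36, 0], [0, 0, 1/4]]; det M1 = -11395/1728
M2 = [[0, E_y/2, G_x/2], [E_y/2, E, F], [G_x/2, F, G]] = [[0, 0, 0], [0, 265/36, 0], [0, 0, 1/4]]; det M2 = 0
det M1 - det M2 = -11395/1728; K = -11395/1728 / (265/144)^2 = -516/265


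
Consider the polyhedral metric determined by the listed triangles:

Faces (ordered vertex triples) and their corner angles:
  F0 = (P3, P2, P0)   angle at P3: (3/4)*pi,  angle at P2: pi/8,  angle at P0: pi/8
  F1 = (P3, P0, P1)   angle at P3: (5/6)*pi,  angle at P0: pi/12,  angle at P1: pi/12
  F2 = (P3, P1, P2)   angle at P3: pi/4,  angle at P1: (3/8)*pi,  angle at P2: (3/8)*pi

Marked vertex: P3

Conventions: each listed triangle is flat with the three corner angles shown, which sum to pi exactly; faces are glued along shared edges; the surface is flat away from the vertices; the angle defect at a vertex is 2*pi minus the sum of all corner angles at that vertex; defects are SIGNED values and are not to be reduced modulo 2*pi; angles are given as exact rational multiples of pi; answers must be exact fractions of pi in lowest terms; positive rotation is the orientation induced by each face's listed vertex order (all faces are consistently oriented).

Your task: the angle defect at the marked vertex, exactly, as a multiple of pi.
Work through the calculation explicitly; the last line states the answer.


Sum of corner angles at P3: (11/6)*pi
defect = 2*pi - (11/6)*pi

Answer: defect(P3) = pi/6


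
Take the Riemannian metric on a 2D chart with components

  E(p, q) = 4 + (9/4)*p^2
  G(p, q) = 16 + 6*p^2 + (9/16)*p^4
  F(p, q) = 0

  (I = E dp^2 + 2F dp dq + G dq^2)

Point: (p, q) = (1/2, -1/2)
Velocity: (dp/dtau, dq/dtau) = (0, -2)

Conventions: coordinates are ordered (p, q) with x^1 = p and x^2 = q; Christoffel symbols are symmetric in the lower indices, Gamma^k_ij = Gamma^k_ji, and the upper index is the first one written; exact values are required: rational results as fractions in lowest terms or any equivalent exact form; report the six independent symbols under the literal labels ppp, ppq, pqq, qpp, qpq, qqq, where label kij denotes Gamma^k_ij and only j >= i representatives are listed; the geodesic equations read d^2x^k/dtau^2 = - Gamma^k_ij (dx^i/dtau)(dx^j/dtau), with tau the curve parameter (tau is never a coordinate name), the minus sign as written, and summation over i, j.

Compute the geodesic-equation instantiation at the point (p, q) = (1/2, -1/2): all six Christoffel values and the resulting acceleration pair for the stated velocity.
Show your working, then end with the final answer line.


E = 73/16, F = 0, G = 4489/256 at the point
E_p = 9/4, E_q = 0, F_p = 0, F_q = 0, G_p = 201/32, G_q = 0
EG - F^2 = 327697/4096;  g^inv = (4096/327697) * [[4489/256, 0], [0, 73/16]]
first-kind symbols [ij,l] = (1/2)(d_i g_jl + d_j g_il - d_l g_ij): [pp,p] = E_p/2 = 9/8, [pp,q] = F_p - E_q/2 = 0, [pq,p] = E_q/2 = 0, [pq,q] = G_p/2 = 201/64, [qq,p] = F_q - G_p/2 = -201/64, [qq,q] = G_q/2 = 0
Gamma^p_ij = (G*[ij,p] - F*[ij,q])/(EG - F^2), Gamma^q_ij = (E*[ij,q] - F*[ij,p])/(EG - F^2)
Gamma_ppp = 18/73, Gamma_ppq = 0, Gamma_pqq = -201/292, Gamma_qpp = 0, Gamma_qpq = 12/67, Gamma_qqq = 0
d^2p/dtau^2 = -(Gamma_ppp*(0)^2 + 2*Gamma_ppq*(0)*(-2) + Gamma_pqq*(-2)^2) = 201/73
d^2q/dtau^2 = -(Gamma_qpp*(0)^2 + 2*Gamma_qpq*(0)*(-2) + Gamma_qqq*(-2)^2) = 0

Answer: Gamma_ppp = 18/73, Gamma_ppq = 0, Gamma_pqq = -201/292, Gamma_qpp = 0, Gamma_qpq = 12/67, Gamma_qqq = 0; accelerations (d^2p/dtau^2, d^2q/dtau^2) = (201/73, 0)


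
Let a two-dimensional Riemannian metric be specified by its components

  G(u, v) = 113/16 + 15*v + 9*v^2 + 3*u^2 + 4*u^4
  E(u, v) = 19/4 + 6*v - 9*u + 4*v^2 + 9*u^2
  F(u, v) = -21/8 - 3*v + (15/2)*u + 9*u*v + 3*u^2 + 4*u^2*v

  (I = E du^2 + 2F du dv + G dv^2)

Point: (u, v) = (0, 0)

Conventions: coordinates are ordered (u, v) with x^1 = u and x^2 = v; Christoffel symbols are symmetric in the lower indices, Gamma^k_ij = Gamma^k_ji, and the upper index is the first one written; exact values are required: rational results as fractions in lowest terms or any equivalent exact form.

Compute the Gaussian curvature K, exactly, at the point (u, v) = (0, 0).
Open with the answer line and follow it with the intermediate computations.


Answer: K = -15104/727609

E = 19/4, F = -21/8, G = 113/16, EG - F^2 = 853/32 at the point
E_u = -9, E_v = 6, F_u = 15/2, F_v = -3, G_u = 0, G_v = 15
E_vv = 8, F_uv = 9, G_uu = 6
Compute both Brioschi determinants and normalise by (EG - F^2)^2.
M1 = [[-E_vv/2 + F_uv - G_uu/2, E_u/2, F_u - E_v/2], [F_v - G_u/2, E, F], [G_v/2, F, G]] = [[2, -9/2, 9/2], [-3, 19/4, -21/8], [15/2, -21/8, 113/16]]; det M1 = -1253/16
M2 = [[0, E_v/2, G_u/2], [E_v/2, E, F], [G_u/2, F, G]] = [[0, 3, 0], [3, 19/4, -21/8], [0, -21/8, 113/16]]; det M2 = -1017/16
det M1 - det M2 = -59/4; K = -59/4 / (853/32)^2 = -15104/727609


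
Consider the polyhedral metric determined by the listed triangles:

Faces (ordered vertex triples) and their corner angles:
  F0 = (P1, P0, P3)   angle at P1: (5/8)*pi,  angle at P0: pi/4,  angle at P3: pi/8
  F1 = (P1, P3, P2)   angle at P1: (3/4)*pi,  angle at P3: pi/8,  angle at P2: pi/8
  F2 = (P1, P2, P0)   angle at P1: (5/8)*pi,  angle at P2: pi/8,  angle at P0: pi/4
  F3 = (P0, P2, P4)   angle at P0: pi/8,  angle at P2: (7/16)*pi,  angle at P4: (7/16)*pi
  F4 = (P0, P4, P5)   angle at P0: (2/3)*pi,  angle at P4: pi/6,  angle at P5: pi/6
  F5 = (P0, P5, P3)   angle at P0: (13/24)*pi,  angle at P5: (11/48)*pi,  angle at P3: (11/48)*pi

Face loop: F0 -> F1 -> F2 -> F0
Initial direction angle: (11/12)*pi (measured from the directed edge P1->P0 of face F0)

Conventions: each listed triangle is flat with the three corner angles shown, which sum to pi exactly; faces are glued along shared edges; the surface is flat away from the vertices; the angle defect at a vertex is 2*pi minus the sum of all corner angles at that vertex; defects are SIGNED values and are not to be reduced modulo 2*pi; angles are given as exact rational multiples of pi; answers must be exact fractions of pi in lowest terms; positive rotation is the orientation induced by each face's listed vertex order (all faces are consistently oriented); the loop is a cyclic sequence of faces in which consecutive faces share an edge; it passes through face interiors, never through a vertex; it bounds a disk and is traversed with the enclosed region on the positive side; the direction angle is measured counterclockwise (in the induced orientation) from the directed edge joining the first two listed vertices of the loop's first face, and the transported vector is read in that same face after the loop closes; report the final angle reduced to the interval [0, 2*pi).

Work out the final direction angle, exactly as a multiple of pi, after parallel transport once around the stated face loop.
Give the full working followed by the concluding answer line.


enclosed vertex P1: corner angles sum to 2*pi, defect = 2*pi - 2*pi = 0
adding the enclosed defects to the starting angle (mod 2*pi, induced orientation) gives the holonomy
final angle = (11/12)*pi + 0 = (11/12)*pi (mod 2*pi)

Answer: final direction angle = (11/12)*pi


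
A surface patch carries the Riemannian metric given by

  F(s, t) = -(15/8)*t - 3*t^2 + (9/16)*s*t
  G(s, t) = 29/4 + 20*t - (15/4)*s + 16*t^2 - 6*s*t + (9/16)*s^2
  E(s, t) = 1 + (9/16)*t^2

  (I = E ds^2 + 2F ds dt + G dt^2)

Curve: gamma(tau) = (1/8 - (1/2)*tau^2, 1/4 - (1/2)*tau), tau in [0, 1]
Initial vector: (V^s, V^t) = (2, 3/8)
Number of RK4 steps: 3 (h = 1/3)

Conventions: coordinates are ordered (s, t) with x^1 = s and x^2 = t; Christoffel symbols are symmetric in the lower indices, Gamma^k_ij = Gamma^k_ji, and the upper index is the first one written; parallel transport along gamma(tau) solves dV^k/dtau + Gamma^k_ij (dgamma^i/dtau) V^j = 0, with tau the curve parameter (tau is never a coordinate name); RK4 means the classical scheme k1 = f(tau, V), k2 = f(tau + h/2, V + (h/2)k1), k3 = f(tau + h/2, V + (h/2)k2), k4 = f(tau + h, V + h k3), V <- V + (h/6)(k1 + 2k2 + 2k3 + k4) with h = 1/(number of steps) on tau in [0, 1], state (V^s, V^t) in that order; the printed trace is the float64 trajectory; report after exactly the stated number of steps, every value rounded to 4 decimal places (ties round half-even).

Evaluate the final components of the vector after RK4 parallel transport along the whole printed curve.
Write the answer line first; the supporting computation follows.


Answer: V^s = 1.9975, V^t = 0.3126

gamma'(tau) = (-tau, -1/2); f(tau, V)^k = -Gamma^k_ij(gamma(tau)) gamma'^i(tau) V^j; h = 1/3; intermediate values shown to 6 dp
curve data and Christoffel symbols at the stage parameters:
  tau = 0.000000: gamma = (0.125000, 0.250000), gamma' = (0.000000, -0.500000); Gamma_sss = 0.000000, Gamma_sst = 0.011127, Gamma_stt = -0.059346, Gamma_tss = 0.000000, Gamma_tst = -0.202148, Gamma_ttt = 1.078124
  tau = 0.166667: gamma = (0.111111, 0.166667), gamma' = (-0.166667, -0.500000); Gamma_sss = 0.000000, Gamma_sst = 0.008909, Gamma_stt = -0.047517, Gamma_tss = 0.000000, Gamma_tst = -0.219766, Gamma_ttt = 1.172084
  tau = 0.333333: gamma = (0.069444, 0.083333), gamma' = (-0.333333, -0.500000); Gamma_sss = 0.000000, Gamma_sst = 0.005364, Gamma_stt = -0.028607, Gamma_tss = 0.000000, Gamma_tst = -0.238686, Gamma_ttt = 1.272991
  tau = 0.500000: gamma = (0.000000, 0.000000), gamma' = (-0.500000, -0.500000); Gamma_sss = 0.000000, Gamma_sst = 0.000000, Gamma_stt = 0.000000, Gamma_tss = 0.000000, Gamma_tst = -0.258621, Gamma_ttt = 1.379310
  tau = 0.666667: gamma = (-0.097222, -0.083333), gamma' = (-0.666667, -0.500000); Gamma_sss = 0.000000, Gamma_sst = -0.007787, Gamma_stt = 0.041531, Gamma_tss = 0.000000, Gamma_tst = -0.279035, Gamma_ttt = 1.488184
  tau = 0.833333: gamma = (-0.222222, -0.166667), gamma' = (-0.833333, -0.500000); Gamma_sss = 0.000000, Gamma_sst = -0.018692, Gamma_stt = 0.099688, Gamma_tss = 0.000000, Gamma_tst = -0.299065, Gamma_ttt = 1.595016
  tau = 1.000000: gamma = (-0.375000, -0.250000), gamma' = (-1.000000, -0.500000); Gamma_sss = 0.000000, Gamma_sst = -0.033418, Gamma_stt = 0.178232, Gamma_tss = 0.000000, Gamma_tst = -0.317475, Gamma_ttt = 1.693200
step 0: V^s = 2.0000, V^t = 0.3750
step 1: k1 = (0.000000, 0.000000), k2 = (0.000557, -0.013735), k3 = (0.000608, -0.015003), k4 = (0.000734, -0.032645); V <- V + (h/6)(k1 + 2k2 + 2k3 + k4): V^s = 2.0002, V^t = 0.3700
step 2: k1 = (0.000734, -0.032645), k2 = (0.000000, -0.054383), k3 = (0.000000, -0.056398), k4 = (-0.002318, -0.083068); V <- V + (h/6)(k1 + 2k2 + 2k3 + k4): V^s = 2.0001, V^t = 0.3513
step 3: k1 = (-0.002317, -0.083021), k2 = (-0.007126, -0.114018), k3 = (-0.007296, -0.116730), k4 = (-0.015982, -0.151832); V <- V + (h/6)(k1 + 2k2 + 2k3 + k4): V^s = 1.9975, V^t = 0.3126
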